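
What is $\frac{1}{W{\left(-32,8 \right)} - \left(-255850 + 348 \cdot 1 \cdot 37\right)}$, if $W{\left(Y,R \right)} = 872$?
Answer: $\frac{1}{243846} \approx 4.1009 \cdot 10^{-6}$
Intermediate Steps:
$\frac{1}{W{\left(-32,8 \right)} - \left(-255850 + 348 \cdot 1 \cdot 37\right)} = \frac{1}{872 - \left(-255850 + 348 \cdot 1 \cdot 37\right)} = \frac{1}{872 + \left(\left(-348\right) 37 + 255850\right)} = \frac{1}{872 + \left(-12876 + 255850\right)} = \frac{1}{872 + 242974} = \frac{1}{243846}$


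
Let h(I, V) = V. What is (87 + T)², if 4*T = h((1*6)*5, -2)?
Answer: 29929/4 ≈ 7482.3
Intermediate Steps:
T = -½ (T = (¼)*(-2) = -½ ≈ -0.50000)
(87 + T)² = (87 - ½)² = (173/2)² = 29929/4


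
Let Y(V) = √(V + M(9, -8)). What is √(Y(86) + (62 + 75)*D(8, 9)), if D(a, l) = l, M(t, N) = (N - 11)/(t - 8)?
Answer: √(1233 + √67) ≈ 35.230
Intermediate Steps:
M(t, N) = (-11 + N)/(-8 + t)
Y(V) = √(-19 + V) (Y(V) = √(V + (-11 - 8)/(-8 + 9)) = √(V - 19/1) = √(V + 1*(-19)) = √(V - 19) = √(-19 + V))
√(Y(86) + (62 + 75)*D(8, 9)) = √(√(-19 + 86) + (62 + 75)*9) = √(√67 + 137*9) = √(√67 + 1233) = √(1233 + √67)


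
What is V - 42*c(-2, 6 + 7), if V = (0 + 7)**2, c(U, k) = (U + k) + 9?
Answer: -791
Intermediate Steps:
c(U, k) = 9 + U + k
V = 49 (V = 7**2 = 49)
V - 42*c(-2, 6 + 7) = 49 - 42*(9 - 2 + (6 + 7)) = 49 - 42*(9 - 2 + 13) = 49 - 42*20 = 49 - 840 = -791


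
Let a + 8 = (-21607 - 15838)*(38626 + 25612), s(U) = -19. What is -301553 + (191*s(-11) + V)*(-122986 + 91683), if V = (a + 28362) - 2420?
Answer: 75295284443762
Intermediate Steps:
a = -2405391918 (a = -8 + (-21607 - 15838)*(38626 + 25612) = -8 - 37445*64238 = -8 - 2405391910 = -2405391918)
V = -2405365976 (V = (-2405391918 + 28362) - 2420 = -2405363556 - 2420 = -2405365976)
-301553 + (191*s(-11) + V)*(-122986 + 91683) = -301553 + (191*(-19) - 2405365976)*(-122986 + 91683) = -301553 + (-3629 - 2405365976)*(-31303) = -301553 - 2405369605*(-31303) = -301553 + 75295284745315 = 75295284443762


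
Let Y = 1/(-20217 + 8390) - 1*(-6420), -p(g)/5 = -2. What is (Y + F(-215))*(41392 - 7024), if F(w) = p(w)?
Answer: 2613604226112/11827 ≈ 2.2099e+8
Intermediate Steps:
p(g) = 10 (p(g) = -5*(-2) = 10)
F(w) = 10
Y = 75929339/11827 (Y = 1/(-11827) + 6420 = -1/11827 + 6420 = 75929339/11827 ≈ 6420.0)
(Y + F(-215))*(41392 - 7024) = (75929339/11827 + 10)*(41392 - 7024) = (76047609/11827)*34368 = 2613604226112/11827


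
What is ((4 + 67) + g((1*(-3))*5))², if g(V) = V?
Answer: 3136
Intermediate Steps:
((4 + 67) + g((1*(-3))*5))² = ((4 + 67) + (1*(-3))*5)² = (71 - 3*5)² = (71 - 15)² = 56² = 3136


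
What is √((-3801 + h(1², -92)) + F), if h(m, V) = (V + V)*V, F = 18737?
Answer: 2*√7966 ≈ 178.50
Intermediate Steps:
h(m, V) = 2*V² (h(m, V) = (2*V)*V = 2*V²)
√((-3801 + h(1², -92)) + F) = √((-3801 + 2*(-92)²) + 18737) = √((-3801 + 2*8464) + 18737) = √((-3801 + 16928) + 18737) = √(13127 + 18737) = √31864 = 2*√7966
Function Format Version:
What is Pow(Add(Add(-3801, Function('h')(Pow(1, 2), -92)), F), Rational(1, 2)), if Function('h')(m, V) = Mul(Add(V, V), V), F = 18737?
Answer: Mul(2, Pow(7966, Rational(1, 2))) ≈ 178.50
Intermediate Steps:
Function('h')(m, V) = Mul(2, Pow(V, 2)) (Function('h')(m, V) = Mul(Mul(2, V), V) = Mul(2, Pow(V, 2)))
Pow(Add(Add(-3801, Function('h')(Pow(1, 2), -92)), F), Rational(1, 2)) = Pow(Add(Add(-3801, Mul(2, Pow(-92, 2))), 18737), Rational(1, 2)) = Pow(Add(Add(-3801, Mul(2, 8464)), 18737), Rational(1, 2)) = Pow(Add(Add(-3801, 16928), 18737), Rational(1, 2)) = Pow(Add(13127, 18737), Rational(1, 2)) = Pow(31864, Rational(1, 2)) = Mul(2, Pow(7966, Rational(1, 2)))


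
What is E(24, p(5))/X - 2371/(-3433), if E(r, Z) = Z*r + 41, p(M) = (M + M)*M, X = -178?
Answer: -3838315/611074 ≈ -6.2813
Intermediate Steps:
p(M) = 2*M**2 (p(M) = (2*M)*M = 2*M**2)
E(r, Z) = 41 + Z*r
E(24, p(5))/X - 2371/(-3433) = (41 + (2*5**2)*24)/(-178) - 2371/(-3433) = (41 + (2*25)*24)*(-1/178) - 2371*(-1/3433) = (41 + 50*24)*(-1/178) + 2371/3433 = (41 + 1200)*(-1/178) + 2371/3433 = 1241*(-1/178) + 2371/3433 = -1241/178 + 2371/3433 = -3838315/611074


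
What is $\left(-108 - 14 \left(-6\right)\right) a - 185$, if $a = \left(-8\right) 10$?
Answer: $1735$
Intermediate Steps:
$a = -80$
$\left(-108 - 14 \left(-6\right)\right) a - 185 = \left(-108 - 14 \left(-6\right)\right) \left(-80\right) - 185 = \left(-108 - -84\right) \left(-80\right) - 185 = \left(-108 + 84\right) \left(-80\right) - 185 = \left(-24\right) \left(-80\right) - 185 = 1920 - 185 = 1735$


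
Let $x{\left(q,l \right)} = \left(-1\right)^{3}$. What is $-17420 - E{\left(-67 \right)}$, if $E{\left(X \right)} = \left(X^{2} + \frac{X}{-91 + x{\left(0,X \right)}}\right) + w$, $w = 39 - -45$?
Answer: $- \frac{2023423}{92} \approx -21994.0$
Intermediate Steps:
$x{\left(q,l \right)} = -1$
$w = 84$ ($w = 39 + 45 = 84$)
$E{\left(X \right)} = 84 + X^{2} - \frac{X}{92}$ ($E{\left(X \right)} = \left(X^{2} + \frac{X}{-91 - 1}\right) + 84 = \left(X^{2} + \frac{X}{-92}\right) + 84 = \left(X^{2} - \frac{X}{92}\right) + 84 = 84 + X^{2} - \frac{X}{92}$)
$-17420 - E{\left(-67 \right)} = -17420 - \left(84 + \left(-67\right)^{2} - - \frac{67}{92}\right) = -17420 - \left(84 + 4489 + \frac{67}{92}\right) = -17420 - \frac{420783}{92} = - \frac{2023423}{92}$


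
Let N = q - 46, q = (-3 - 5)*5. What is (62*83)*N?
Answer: -442556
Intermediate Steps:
q = -40 (q = -8*5 = -40)
N = -86 (N = -40 - 46 = -86)
(62*83)*N = (62*83)*(-86) = 5146*(-86) = -442556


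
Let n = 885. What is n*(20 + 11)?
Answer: 27435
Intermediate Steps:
n*(20 + 11) = 885*(20 + 11) = 885*31 = 27435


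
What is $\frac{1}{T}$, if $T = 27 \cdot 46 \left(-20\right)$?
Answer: $- \frac{1}{24840} \approx -4.0258 \cdot 10^{-5}$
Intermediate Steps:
$T = -24840$ ($T = 1242 \left(-20\right) = -24840$)
$\frac{1}{T} = \frac{1}{-24840} = - \frac{1}{24840}$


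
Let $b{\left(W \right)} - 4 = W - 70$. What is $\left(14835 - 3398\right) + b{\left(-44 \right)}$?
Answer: $11327$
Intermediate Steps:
$b{\left(W \right)} = -66 + W$ ($b{\left(W \right)} = 4 + \left(W - 70\right) = 4 + \left(-70 + W\right) = -66 + W$)
$\left(14835 - 3398\right) + b{\left(-44 \right)} = \left(14835 - 3398\right) - 110 = 11437 - 110 = 11327$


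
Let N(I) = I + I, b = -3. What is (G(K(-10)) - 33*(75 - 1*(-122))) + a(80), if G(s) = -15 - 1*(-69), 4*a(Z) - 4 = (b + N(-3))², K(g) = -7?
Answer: -25703/4 ≈ -6425.8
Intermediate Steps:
N(I) = 2*I
a(Z) = 85/4 (a(Z) = 1 + (-3 + 2*(-3))²/4 = 1 + (-3 - 6)²/4 = 1 + (¼)*(-9)² = 1 + (¼)*81 = 1 + 81/4 = 85/4)
G(s) = 54 (G(s) = -15 + 69 = 54)
(G(K(-10)) - 33*(75 - 1*(-122))) + a(80) = (54 - 33*(75 - 1*(-122))) + 85/4 = (54 - 33*(75 + 122)) + 85/4 = (54 - 33*197) + 85/4 = (54 - 6501) + 85/4 = -6447 + 85/4 = -25703/4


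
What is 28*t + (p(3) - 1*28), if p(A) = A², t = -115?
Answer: -3239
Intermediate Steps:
28*t + (p(3) - 1*28) = 28*(-115) + (3² - 1*28) = -3220 + (9 - 28) = -3220 - 19 = -3239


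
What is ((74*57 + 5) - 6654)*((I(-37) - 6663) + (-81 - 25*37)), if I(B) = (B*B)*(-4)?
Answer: 31955495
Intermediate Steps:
I(B) = -4*B**2 (I(B) = B**2*(-4) = -4*B**2)
((74*57 + 5) - 6654)*((I(-37) - 6663) + (-81 - 25*37)) = ((74*57 + 5) - 6654)*((-4*(-37)**2 - 6663) + (-81 - 25*37)) = ((4218 + 5) - 6654)*((-4*1369 - 6663) + (-81 - 925)) = (4223 - 6654)*((-5476 - 6663) - 1006) = -2431*(-12139 - 1006) = -2431*(-13145) = 31955495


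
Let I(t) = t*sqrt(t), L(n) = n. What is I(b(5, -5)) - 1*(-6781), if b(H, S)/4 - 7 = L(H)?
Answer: 6781 + 192*sqrt(3) ≈ 7113.6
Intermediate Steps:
b(H, S) = 28 + 4*H
I(t) = t**(3/2)
I(b(5, -5)) - 1*(-6781) = (28 + 4*5)**(3/2) - 1*(-6781) = (28 + 20)**(3/2) + 6781 = 48**(3/2) + 6781 = 192*sqrt(3) + 6781 = 6781 + 192*sqrt(3)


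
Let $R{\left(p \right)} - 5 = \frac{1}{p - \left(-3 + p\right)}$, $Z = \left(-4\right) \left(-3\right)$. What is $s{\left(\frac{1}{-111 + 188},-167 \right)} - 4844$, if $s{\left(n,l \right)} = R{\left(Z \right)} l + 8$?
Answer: $- \frac{17180}{3} \approx -5726.7$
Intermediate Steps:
$Z = 12$
$R{\left(p \right)} = \frac{16}{3}$ ($R{\left(p \right)} = 5 + \frac{1}{p - \left(-3 + p\right)} = 5 + \frac{1}{3} = \frac{16}{3}$)
$s{\left(n,l \right)} = 8 + \frac{16 l}{3}$ ($s{\left(n,l \right)} = \frac{16 l}{3} + 8 = 8 + \frac{16 l}{3}$)
$s{\left(\frac{1}{-111 + 188},-167 \right)} - 4844 = \left(8 + \frac{16}{3} \left(-167\right)\right) - 4844 = \left(8 - \frac{2672}{3}\right) - 4844 = - \frac{2648}{3} - 4844 = - \frac{17180}{3}$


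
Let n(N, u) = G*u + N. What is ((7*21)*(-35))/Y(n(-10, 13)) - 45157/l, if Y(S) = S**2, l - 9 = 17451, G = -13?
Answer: -1536707137/559435860 ≈ -2.7469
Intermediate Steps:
n(N, u) = N - 13*u (n(N, u) = -13*u + N = N - 13*u)
l = 17460 (l = 9 + 17451 = 17460)
((7*21)*(-35))/Y(n(-10, 13)) - 45157/l = ((7*21)*(-35))/((-10 - 13*13)**2) - 45157/17460 = (147*(-35))/((-10 - 169)**2) - 45157*1/17460 = -5145/((-179)**2) - 45157/17460 = -5145/32041 - 45157/17460 = -1536707137/559435860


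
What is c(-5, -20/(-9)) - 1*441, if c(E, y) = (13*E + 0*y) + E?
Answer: -511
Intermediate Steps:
c(E, y) = 14*E (c(E, y) = (13*E + 0) + E = 13*E + E = 14*E)
c(-5, -20/(-9)) - 1*441 = 14*(-5) - 1*441 = -70 - 441 = -511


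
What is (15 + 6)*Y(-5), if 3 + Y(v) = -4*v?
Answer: 357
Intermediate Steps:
Y(v) = -3 - 4*v
(15 + 6)*Y(-5) = (15 + 6)*(-3 - 4*(-5)) = 21*(-3 + 20) = 21*17 = 357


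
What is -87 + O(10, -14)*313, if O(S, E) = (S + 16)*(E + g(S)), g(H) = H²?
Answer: 699781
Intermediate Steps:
O(S, E) = (16 + S)*(E + S²) (O(S, E) = (S + 16)*(E + S²) = (16 + S)*(E + S²))
-87 + O(10, -14)*313 = -87 + (10³ + 16*(-14) + 16*10² - 14*10)*313 = -87 + (1000 - 224 + 16*100 - 140)*313 = -87 + (1000 - 224 + 1600 - 140)*313 = -87 + 2236*313 = -87 + 699868 = 699781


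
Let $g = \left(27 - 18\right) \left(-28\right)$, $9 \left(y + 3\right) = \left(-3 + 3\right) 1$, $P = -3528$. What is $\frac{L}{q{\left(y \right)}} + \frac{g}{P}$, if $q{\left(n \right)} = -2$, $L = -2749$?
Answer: $\frac{9622}{7} \approx 1374.6$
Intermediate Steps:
$y = -3$ ($y = -3 + \frac{\left(-3 + 3\right) 1}{9} = -3 + \frac{0 \cdot 1}{9} = -3 + \frac{1}{9} \cdot 0 = -3 + 0 = -3$)
$g = -252$ ($g = 9 \left(-28\right) = -252$)
$\frac{L}{q{\left(y \right)}} + \frac{g}{P} = - \frac{2749}{-2} - \frac{252}{-3528} = \left(-2749\right) \left(- \frac{1}{2}\right) - - \frac{1}{14} = \frac{2749}{2} + \frac{1}{14} = \frac{9622}{7}$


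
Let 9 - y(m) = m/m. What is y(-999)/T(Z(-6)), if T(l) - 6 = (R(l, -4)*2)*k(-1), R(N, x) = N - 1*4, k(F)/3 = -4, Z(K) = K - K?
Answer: 4/51 ≈ 0.078431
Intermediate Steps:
Z(K) = 0
k(F) = -12 (k(F) = 3*(-4) = -12)
y(m) = 8 (y(m) = 9 - m/m = 9 - 1*1 = 9 - 1 = 8)
R(N, x) = -4 + N (R(N, x) = N - 4 = -4 + N)
T(l) = 102 - 24*l (T(l) = 6 + ((-4 + l)*2)*(-12) = 6 + (-8 + 2*l)*(-12) = 6 + (96 - 24*l) = 102 - 24*l)
y(-999)/T(Z(-6)) = 8/(102 - 24*0) = 8/(102 + 0) = 8/102 = 8*(1/102) = 4/51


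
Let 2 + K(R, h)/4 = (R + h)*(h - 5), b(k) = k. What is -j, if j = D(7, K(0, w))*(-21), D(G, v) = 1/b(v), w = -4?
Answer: 21/136 ≈ 0.15441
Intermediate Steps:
K(R, h) = -8 + 4*(-5 + h)*(R + h) (K(R, h) = -8 + 4*((R + h)*(h - 5)) = -8 + 4*((R + h)*(-5 + h)) = -8 + 4*((-5 + h)*(R + h)) = -8 + 4*(-5 + h)*(R + h))
D(G, v) = 1/v
j = -21/136 (j = -21/(-8 - 20*0 - 20*(-4) + 4*(-4)**2 + 4*0*(-4)) = -21/(-8 + 0 + 80 + 4*16 + 0) = -21/(-8 + 0 + 80 + 64 + 0) = -21/136 ≈ -0.15441)
-j = -1*(-21/136) = 21/136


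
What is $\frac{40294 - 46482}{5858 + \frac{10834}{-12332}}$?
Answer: $- \frac{38155208}{36115011} \approx -1.0565$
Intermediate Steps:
$\frac{40294 - 46482}{5858 + \frac{10834}{-12332}} = - \frac{6188}{5858 + 10834 \left(- \frac{1}{12332}\right)} = - \frac{6188}{5858 - \frac{5417}{6166}} = - \frac{6188}{\frac{36115011}{6166}} = \left(-6188\right) \frac{6166}{36115011} = - \frac{38155208}{36115011}$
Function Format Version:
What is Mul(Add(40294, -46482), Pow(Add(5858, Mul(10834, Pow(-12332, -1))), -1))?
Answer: Rational(-38155208, 36115011) ≈ -1.0565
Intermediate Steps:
Mul(Add(40294, -46482), Pow(Add(5858, Mul(10834, Pow(-12332, -1))), -1)) = Mul(-6188, Pow(Add(5858, Mul(10834, Rational(-1, 12332))), -1)) = Mul(-6188, Pow(Add(5858, Rational(-5417, 6166)), -1)) = Mul(-6188, Pow(Rational(36115011, 6166), -1)) = Mul(-6188, Rational(6166, 36115011)) = Rational(-38155208, 36115011)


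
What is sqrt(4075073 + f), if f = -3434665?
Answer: 2*sqrt(160102) ≈ 800.25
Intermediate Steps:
sqrt(4075073 + f) = sqrt(4075073 - 3434665) = sqrt(640408) = 2*sqrt(160102)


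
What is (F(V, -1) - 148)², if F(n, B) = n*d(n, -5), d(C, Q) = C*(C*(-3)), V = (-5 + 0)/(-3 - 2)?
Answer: 22801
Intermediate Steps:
V = 1 (V = -5/(-5) = -5*(-⅕) = 1)
d(C, Q) = -3*C² (d(C, Q) = C*(-3*C) = -3*C²)
F(n, B) = -3*n³ (F(n, B) = n*(-3*n²) = -3*n³)
(F(V, -1) - 148)² = (-3*1³ - 148)² = (-3*1 - 148)² = (-3 - 148)² = (-151)² = 22801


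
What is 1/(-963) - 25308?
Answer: -24371605/963 ≈ -25308.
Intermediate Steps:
1/(-963) - 25308 = -1/963 - 25308 = -24371605/963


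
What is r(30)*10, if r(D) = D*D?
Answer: 9000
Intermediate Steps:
r(D) = D²
r(30)*10 = 30²*10 = 900*10 = 9000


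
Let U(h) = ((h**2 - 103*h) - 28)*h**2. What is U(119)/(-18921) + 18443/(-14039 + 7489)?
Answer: -1465180637/1041450 ≈ -1406.9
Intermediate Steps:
U(h) = h**2*(-28 + h**2 - 103*h) (U(h) = (-28 + h**2 - 103*h)*h**2 = h**2*(-28 + h**2 - 103*h))
U(119)/(-18921) + 18443/(-14039 + 7489) = (119**2*(-28 + 119**2 - 103*119))/(-18921) + 18443/(-14039 + 7489) = (14161*(-28 + 14161 - 12257))*(-1/18921) + 18443/(-6550) = (14161*1876)*(-1/18921) + 18443*(-1/6550) = 26566036*(-1/18921) - 18443/6550 = -223244/159 - 18443/6550 = -1465180637/1041450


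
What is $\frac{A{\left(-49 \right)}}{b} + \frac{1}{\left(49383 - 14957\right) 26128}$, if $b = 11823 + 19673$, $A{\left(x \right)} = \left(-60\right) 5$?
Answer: $- \frac{33730590863}{3541262712736} \approx -0.009525$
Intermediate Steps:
$A{\left(x \right)} = -300$
$b = 31496$
$\frac{A{\left(-49 \right)}}{b} + \frac{1}{\left(49383 - 14957\right) 26128} = - \frac{300}{31496} + \frac{1}{\left(49383 - 14957\right) 26128} = \left(-300\right) \frac{1}{31496} + \frac{1}{34426} \cdot \frac{1}{26128} = - \frac{75}{7874} + \frac{1}{34426} \cdot \frac{1}{26128} = - \frac{75}{7874} + \frac{1}{899482528} = - \frac{33730590863}{3541262712736}$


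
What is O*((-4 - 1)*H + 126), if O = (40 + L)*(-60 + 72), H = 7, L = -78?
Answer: -41496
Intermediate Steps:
O = -456 (O = (40 - 78)*(-60 + 72) = -38*12 = -456)
O*((-4 - 1)*H + 126) = -456*((-4 - 1)*7 + 126) = -456*(-5*7 + 126) = -456*(-35 + 126) = -456*91 = -41496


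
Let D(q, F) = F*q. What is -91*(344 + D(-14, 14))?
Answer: -13468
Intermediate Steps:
-91*(344 + D(-14, 14)) = -91*(344 + 14*(-14)) = -91*(344 - 196) = -91*148 = -13468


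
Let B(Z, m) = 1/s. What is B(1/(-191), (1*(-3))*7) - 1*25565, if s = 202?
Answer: -5164129/202 ≈ -25565.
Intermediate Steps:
B(Z, m) = 1/202
B(1/(-191), (1*(-3))*7) - 1*25565 = 1/202 - 1*25565 = 1/202 - 25565 = -5164129/202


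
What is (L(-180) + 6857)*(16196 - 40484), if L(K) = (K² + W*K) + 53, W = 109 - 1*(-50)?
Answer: -259638720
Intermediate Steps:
W = 159 (W = 109 + 50 = 159)
L(K) = 53 + K² + 159*K (L(K) = (K² + 159*K) + 53 = 53 + K² + 159*K)
(L(-180) + 6857)*(16196 - 40484) = ((53 + (-180)² + 159*(-180)) + 6857)*(16196 - 40484) = ((53 + 32400 - 28620) + 6857)*(-24288) = (3833 + 6857)*(-24288) = 10690*(-24288) = -259638720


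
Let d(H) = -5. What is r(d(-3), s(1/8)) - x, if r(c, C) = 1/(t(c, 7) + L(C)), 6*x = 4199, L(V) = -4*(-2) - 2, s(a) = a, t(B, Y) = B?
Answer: -4193/6 ≈ -698.83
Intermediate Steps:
L(V) = 6 (L(V) = 8 - 2 = 6)
x = 4199/6 (x = (⅙)*4199 = 4199/6 ≈ 699.83)
r(c, C) = 1/(6 + c) (r(c, C) = 1/(c + 6) = 1/(6 + c))
r(d(-3), s(1/8)) - x = 1/(6 - 5) - 1*4199/6 = 1/1 - 4199/6 = 1 - 4199/6 = -4193/6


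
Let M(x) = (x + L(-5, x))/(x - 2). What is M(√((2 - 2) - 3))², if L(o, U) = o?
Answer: 2*(5*√3 + 11*I)/(I + 4*√3) ≈ 2.898 + 2.7571*I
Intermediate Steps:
M(x) = (-5 + x)/(-2 + x) (M(x) = (x - 5)/(x - 2) = (-5 + x)/(-2 + x))
M(√((2 - 2) - 3))² = ((-5 + √((2 - 2) - 3))/(-2 + √((2 - 2) - 3)))² = ((-5 + √(0 - 3))/(-2 + √(0 - 3)))² = ((-5 + √(-3))/(-2 + √(-3)))² = ((-5 + I*√3)/(-2 + I*√3))² = (-5 + I*√3)²/(-2 + I*√3)²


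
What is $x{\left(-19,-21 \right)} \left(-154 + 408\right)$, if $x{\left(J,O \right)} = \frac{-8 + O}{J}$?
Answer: $\frac{7366}{19} \approx 387.68$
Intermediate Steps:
$x{\left(J,O \right)} = \frac{-8 + O}{J}$
$x{\left(-19,-21 \right)} \left(-154 + 408\right) = \frac{-8 - 21}{-19} \left(-154 + 408\right) = \left(- \frac{1}{19}\right) \left(-29\right) 254 = \frac{29}{19} \cdot 254 = \frac{7366}{19}$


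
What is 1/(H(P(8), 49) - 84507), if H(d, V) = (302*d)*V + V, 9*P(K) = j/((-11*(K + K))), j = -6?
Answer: -132/11141057 ≈ -1.1848e-5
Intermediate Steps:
P(K) = 1/(33*K) (P(K) = (-6*(-1/(11*(K + K))))/9 = (-6*(-1/(22*K)))/9 = (-(-3)/(11*K))/9 = (3/(11*K))/9 = 1/(33*K))
H(d, V) = V + 302*V*d (H(d, V) = 302*V*d + V = V + 302*V*d)
1/(H(P(8), 49) - 84507) = 1/(49*(1 + 302*((1/33)/8)) - 84507) = 1/(49*(1 + 302*((1/33)*(1/8))) - 84507) = 1/(49*(1 + 302*(1/264)) - 84507) = 1/(49*(1 + 151/132) - 84507) = 1/(49*(283/132) - 84507) = 1/(13867/132 - 84507) = 1/(-11141057/132) = -132/11141057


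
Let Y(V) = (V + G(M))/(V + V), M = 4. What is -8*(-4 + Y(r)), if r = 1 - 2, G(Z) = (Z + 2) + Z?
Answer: 68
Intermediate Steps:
G(Z) = 2 + 2*Z (G(Z) = (2 + Z) + Z = 2 + 2*Z)
r = -1
Y(V) = (10 + V)/(2*V) (Y(V) = (V + (2 + 2*4))/(V + V) = (V + (2 + 8))/((2*V)) = (V + 10)*(1/(2*V)) = (10 + V)*(1/(2*V)) = (10 + V)/(2*V))
-8*(-4 + Y(r)) = -8*(-4 + (1/2)*(10 - 1)/(-1)) = -8*(-4 + (1/2)*(-1)*9) = -8*(-4 - 9/2) = -8*(-17/2) = 68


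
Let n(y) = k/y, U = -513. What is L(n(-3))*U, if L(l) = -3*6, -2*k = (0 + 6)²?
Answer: 9234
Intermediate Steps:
k = -18 (k = -(0 + 6)²/2 = -½*6² = -½*36 = -18)
n(y) = -18/y
L(l) = -18
L(n(-3))*U = -18*(-513) = 9234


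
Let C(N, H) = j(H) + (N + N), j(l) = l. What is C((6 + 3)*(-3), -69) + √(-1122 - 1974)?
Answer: -123 + 6*I*√86 ≈ -123.0 + 55.642*I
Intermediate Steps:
C(N, H) = H + 2*N (C(N, H) = H + (N + N) = H + 2*N)
C((6 + 3)*(-3), -69) + √(-1122 - 1974) = (-69 + 2*((6 + 3)*(-3))) + √(-1122 - 1974) = (-69 + 2*(9*(-3))) + √(-3096) = (-69 + 2*(-27)) + 6*I*√86 = (-69 - 54) + 6*I*√86 = -123 + 6*I*√86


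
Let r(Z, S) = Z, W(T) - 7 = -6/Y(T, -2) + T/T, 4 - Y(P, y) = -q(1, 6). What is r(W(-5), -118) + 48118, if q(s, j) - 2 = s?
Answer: 336876/7 ≈ 48125.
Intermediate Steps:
q(s, j) = 2 + s
Y(P, y) = 7 (Y(P, y) = 4 - (-1)*(2 + 1) = 4 - (-1)*3 = 4 - 1*(-3) = 4 + 3 = 7)
W(T) = 50/7 (W(T) = 7 + (-6/7 + T/T) = 7 + (-6*1/7 + 1) = 7 + (-6/7 + 1) = 7 + 1/7 = 50/7)
r(W(-5), -118) + 48118 = 50/7 + 48118 = 336876/7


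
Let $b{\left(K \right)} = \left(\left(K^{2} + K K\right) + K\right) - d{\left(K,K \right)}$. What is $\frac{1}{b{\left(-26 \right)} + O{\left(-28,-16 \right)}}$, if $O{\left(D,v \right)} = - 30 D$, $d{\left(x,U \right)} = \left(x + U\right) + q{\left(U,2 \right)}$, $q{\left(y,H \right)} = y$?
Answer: $\frac{1}{2244} \approx 0.00044563$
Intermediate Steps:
$d{\left(x,U \right)} = x + 2 U$ ($d{\left(x,U \right)} = \left(x + U\right) + U = \left(U + x\right) + U = x + 2 U$)
$b{\left(K \right)} = - 2 K + 2 K^{2}$ ($b{\left(K \right)} = \left(\left(K^{2} + K K\right) + K\right) - \left(K + 2 K\right) = \left(\left(K^{2} + K^{2}\right) + K\right) - 3 K = \left(2 K^{2} + K\right) - 3 K = \left(K + 2 K^{2}\right) - 3 K = - 2 K + 2 K^{2}$)
$\frac{1}{b{\left(-26 \right)} + O{\left(-28,-16 \right)}} = \frac{1}{2 \left(-26\right) \left(-1 - 26\right) - -840} = \frac{1}{2 \left(-26\right) \left(-27\right) + 840} = \frac{1}{1404 + 840} = \frac{1}{2244}$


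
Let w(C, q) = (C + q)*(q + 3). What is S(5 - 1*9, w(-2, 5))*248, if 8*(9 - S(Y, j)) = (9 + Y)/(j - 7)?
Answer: 37789/17 ≈ 2222.9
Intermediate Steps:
w(C, q) = (3 + q)*(C + q) (w(C, q) = (C + q)*(3 + q) = (3 + q)*(C + q))
S(Y, j) = 9 - (9 + Y)/(8*(-7 + j)) (S(Y, j) = 9 - (9 + Y)/(8*(j - 7)) = 9 - (9 + Y)/(8*(-7 + j)))
S(5 - 1*9, w(-2, 5))*248 = ((-513 - (5 - 1*9) + 72*(5**2 + 3*(-2) + 3*5 - 2*5))/(8*(-7 + (5**2 + 3*(-2) + 3*5 - 2*5))))*248 = ((-513 - (5 - 9) + 72*(25 - 6 + 15 - 10))/(8*(-7 + (25 - 6 + 15 - 10))))*248 = ((-513 - 1*(-4) + 72*24)/(8*(-7 + 24)))*248 = ((1/8)*(-513 + 4 + 1728)/17)*248 = ((1/8)*(1/17)*1219)*248 = (1219/136)*248 = 37789/17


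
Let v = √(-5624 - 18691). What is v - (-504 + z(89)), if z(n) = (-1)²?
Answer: 503 + I*√24315 ≈ 503.0 + 155.93*I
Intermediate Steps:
z(n) = 1
v = I*√24315 (v = √(-24315) = I*√24315 ≈ 155.93*I)
v - (-504 + z(89)) = I*√24315 - (-504 + 1) = I*√24315 - 1*(-503) = I*√24315 + 503 = 503 + I*√24315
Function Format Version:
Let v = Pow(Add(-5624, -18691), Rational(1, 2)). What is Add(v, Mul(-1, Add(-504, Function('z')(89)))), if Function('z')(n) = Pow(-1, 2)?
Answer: Add(503, Mul(I, Pow(24315, Rational(1, 2)))) ≈ Add(503.00, Mul(155.93, I))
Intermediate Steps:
Function('z')(n) = 1
v = Mul(I, Pow(24315, Rational(1, 2))) (v = Pow(-24315, Rational(1, 2)) = Mul(I, Pow(24315, Rational(1, 2))) ≈ Mul(155.93, I))
Add(v, Mul(-1, Add(-504, Function('z')(89)))) = Add(Mul(I, Pow(24315, Rational(1, 2))), Mul(-1, Add(-504, 1))) = Add(Mul(I, Pow(24315, Rational(1, 2))), Mul(-1, -503)) = Add(Mul(I, Pow(24315, Rational(1, 2))), 503) = Add(503, Mul(I, Pow(24315, Rational(1, 2))))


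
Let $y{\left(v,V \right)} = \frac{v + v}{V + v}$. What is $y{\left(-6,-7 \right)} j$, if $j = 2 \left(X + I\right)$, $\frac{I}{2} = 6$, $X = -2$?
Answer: $\frac{240}{13} \approx 18.462$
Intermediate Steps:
$y{\left(v,V \right)} = \frac{2 v}{V + v}$
$I = 12$ ($I = 2 \cdot 6 = 12$)
$j = 20$ ($j = 2 \left(-2 + 12\right) = 2 \cdot 10 = 20$)
$y{\left(-6,-7 \right)} j = 2 \left(-6\right) \frac{1}{-7 - 6} \cdot 20 = 2 \left(-6\right) \frac{1}{-13} \cdot 20 = 2 \left(-6\right) \left(- \frac{1}{13}\right) 20 = \frac{12}{13} \cdot 20 = \frac{240}{13}$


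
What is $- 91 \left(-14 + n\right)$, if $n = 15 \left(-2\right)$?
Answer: $4004$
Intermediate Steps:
$n = -30$
$- 91 \left(-14 + n\right) = - 91 \left(-14 - 30\right) = \left(-91\right) \left(-44\right) = 4004$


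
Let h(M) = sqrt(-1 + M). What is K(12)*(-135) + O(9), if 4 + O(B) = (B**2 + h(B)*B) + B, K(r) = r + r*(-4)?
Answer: 4946 + 18*sqrt(2) ≈ 4971.5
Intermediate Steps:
K(r) = -3*r (K(r) = r - 4*r = -3*r)
O(B) = -4 + B + B**2 + B*sqrt(-1 + B) (O(B) = -4 + ((B**2 + sqrt(-1 + B)*B) + B) = -4 + ((B**2 + B*sqrt(-1 + B)) + B) = -4 + (B + B**2 + B*sqrt(-1 + B)) = -4 + B + B**2 + B*sqrt(-1 + B))
K(12)*(-135) + O(9) = -3*12*(-135) + (-4 + 9 + 9**2 + 9*sqrt(-1 + 9)) = -36*(-135) + (-4 + 9 + 81 + 9*sqrt(8)) = 4860 + (-4 + 9 + 81 + 9*(2*sqrt(2))) = 4860 + (-4 + 9 + 81 + 18*sqrt(2)) = 4860 + (86 + 18*sqrt(2)) = 4946 + 18*sqrt(2)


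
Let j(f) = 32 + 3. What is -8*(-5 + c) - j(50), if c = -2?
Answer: 21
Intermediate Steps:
j(f) = 35
-8*(-5 + c) - j(50) = -8*(-5 - 2) - 1*35 = -8*(-7) - 35 = 56 - 35 = 21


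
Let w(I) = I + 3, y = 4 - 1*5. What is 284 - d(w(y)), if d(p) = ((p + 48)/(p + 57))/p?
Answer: 16731/59 ≈ 283.58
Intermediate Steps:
y = -1 (y = 4 - 5 = -1)
w(I) = 3 + I
d(p) = (48 + p)/(p*(57 + p)) (d(p) = ((48 + p)/(57 + p))/p = (48 + p)/(p*(57 + p)))
284 - d(w(y)) = 284 - (48 + (3 - 1))/((3 - 1)*(57 + (3 - 1))) = 284 - (48 + 2)/(2*(57 + 2)) = 284 - 50/(2*59) = 284 - 1*25/59 = 284 - 25/59 = 16731/59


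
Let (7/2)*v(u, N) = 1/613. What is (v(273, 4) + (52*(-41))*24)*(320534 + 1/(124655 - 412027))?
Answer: -10112196743991998121/616556626 ≈ -1.6401e+10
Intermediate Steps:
v(u, N) = 2/4291 (v(u, N) = (2/7)/613 = (2/7)*(1/613) = 2/4291)
(v(273, 4) + (52*(-41))*24)*(320534 + 1/(124655 - 412027)) = (2/4291 + (52*(-41))*24)*(320534 + 1/(124655 - 412027)) = (2/4291 - 2132*24)*(320534 + 1/(-287372)) = (2/4291 - 51168)*(320534 - 1/287372) = -219561886/4291*92112496647/287372 = -10112196743991998121/616556626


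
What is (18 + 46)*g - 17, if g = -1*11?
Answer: -721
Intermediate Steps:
g = -11
(18 + 46)*g - 17 = (18 + 46)*(-11) - 17 = 64*(-11) - 17 = -704 - 17 = -721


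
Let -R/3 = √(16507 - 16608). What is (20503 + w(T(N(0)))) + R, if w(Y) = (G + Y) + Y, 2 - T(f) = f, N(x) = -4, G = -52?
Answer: 20463 - 3*I*√101 ≈ 20463.0 - 30.15*I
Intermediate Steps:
R = -3*I*√101 (R = -3*√(16507 - 16608) = -3*I*√101 ≈ -30.15*I)
T(f) = 2 - f
w(Y) = -52 + 2*Y (w(Y) = (-52 + Y) + Y = -52 + 2*Y)
(20503 + w(T(N(0)))) + R = (20503 + (-52 + 2*(2 - 1*(-4)))) - 3*I*√101 = (20503 + (-52 + 2*(2 + 4))) - 3*I*√101 = (20503 + (-52 + 2*6)) - 3*I*√101 = (20503 + (-52 + 12)) - 3*I*√101 = (20503 - 40) - 3*I*√101 = 20463 - 3*I*√101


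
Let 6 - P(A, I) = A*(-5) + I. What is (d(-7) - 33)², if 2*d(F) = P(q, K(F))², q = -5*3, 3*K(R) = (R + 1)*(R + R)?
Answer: 87291649/4 ≈ 2.1823e+7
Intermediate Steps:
K(R) = 2*R*(1 + R)/3 (K(R) = ((R + 1)*(R + R))/3 = ((1 + R)*(2*R))/3 = (2*R*(1 + R))/3 = 2*R*(1 + R)/3)
q = -15
P(A, I) = 6 - I + 5*A (P(A, I) = 6 - (A*(-5) + I) = 6 - (-5*A + I) = 6 - (I - 5*A) = 6 + (-I + 5*A) = 6 - I + 5*A)
d(F) = (-69 - 2*F*(1 + F)/3)²/2 (d(F) = (6 - 2*F*(1 + F)/3 + 5*(-15))²/2 = (6 - 2*F*(1 + F)/3 - 75)²/2 = (-69 - 2*F*(1 + F)/3)²/2)
(d(-7) - 33)² = ((207 + 2*(-7)*(1 - 7))²/18 - 33)² = ((207 + 2*(-7)*(-6))²/18 - 33)² = ((207 + 84)²/18 - 33)² = ((1/18)*291² - 33)² = ((1/18)*84681 - 33)² = (9409/2 - 33)² = (9343/2)² = 87291649/4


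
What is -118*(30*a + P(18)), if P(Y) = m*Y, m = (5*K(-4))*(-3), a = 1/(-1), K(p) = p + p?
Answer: -251340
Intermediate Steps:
K(p) = 2*p
a = -1
m = 120 (m = (5*(2*(-4)))*(-3) = (5*(-8))*(-3) = -40*(-3) = 120)
P(Y) = 120*Y
-118*(30*a + P(18)) = -118*(30*(-1) + 120*18) = -118*(-30 + 2160) = -118*2130 = -251340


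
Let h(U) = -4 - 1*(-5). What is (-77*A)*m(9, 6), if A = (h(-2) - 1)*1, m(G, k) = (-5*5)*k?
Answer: 0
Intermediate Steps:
h(U) = 1 (h(U) = -4 + 5 = 1)
m(G, k) = -25*k
A = 0 (A = (1 - 1)*1 = 0*1 = 0)
(-77*A)*m(9, 6) = (-77*0)*(-25*6) = 0*(-150) = 0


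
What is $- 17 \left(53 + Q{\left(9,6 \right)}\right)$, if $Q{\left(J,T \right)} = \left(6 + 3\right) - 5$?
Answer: $-969$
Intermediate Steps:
$Q{\left(J,T \right)} = 4$ ($Q{\left(J,T \right)} = 9 - 5 = 4$)
$- 17 \left(53 + Q{\left(9,6 \right)}\right) = - 17 \left(53 + 4\right) = \left(-17\right) 57 = -969$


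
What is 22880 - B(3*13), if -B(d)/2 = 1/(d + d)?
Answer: 892321/39 ≈ 22880.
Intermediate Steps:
B(d) = -1/d (B(d) = -2/(d + d) = -2*1/(2*d) = -1/d)
22880 - B(3*13) = 22880 - (-1)/(3*13) = 22880 - (-1)/39 = 22880 - 1*(-1/39) = 22880 + 1/39 = 892321/39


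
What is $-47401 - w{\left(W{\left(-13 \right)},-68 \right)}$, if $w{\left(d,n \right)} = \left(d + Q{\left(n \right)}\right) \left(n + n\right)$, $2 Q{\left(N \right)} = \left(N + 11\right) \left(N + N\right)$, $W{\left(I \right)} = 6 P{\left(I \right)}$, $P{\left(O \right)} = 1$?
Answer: $480551$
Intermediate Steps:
$W{\left(I \right)} = 6$ ($W{\left(I \right)} = 6 \cdot 1 = 6$)
$Q{\left(N \right)} = N \left(11 + N\right)$ ($Q{\left(N \right)} = \frac{\left(N + 11\right) \left(N + N\right)}{2} = \frac{\left(11 + N\right) 2 N}{2} = \frac{2 N \left(11 + N\right)}{2} = N \left(11 + N\right)$)
$w{\left(d,n \right)} = 2 n \left(d + n \left(11 + n\right)\right)$ ($w{\left(d,n \right)} = \left(d + n \left(11 + n\right)\right) \left(n + n\right) = \left(d + n \left(11 + n\right)\right) 2 n = 2 n \left(d + n \left(11 + n\right)\right)$)
$-47401 - w{\left(W{\left(-13 \right)},-68 \right)} = -47401 - 2 \left(-68\right) \left(6 - 68 \left(11 - 68\right)\right) = -47401 - 2 \left(-68\right) \left(6 - -3876\right) = -47401 - 2 \left(-68\right) \left(6 + 3876\right) = -47401 - 2 \left(-68\right) 3882 = -47401 - -527952 = -47401 + 527952 = 480551$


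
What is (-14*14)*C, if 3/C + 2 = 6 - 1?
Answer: -196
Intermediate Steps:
C = 1 (C = 3/(-2 + (6 - 1)) = 3/(-2 + 5) = 3/3 = 3*(⅓) = 1)
(-14*14)*C = -14*14*1 = -196*1 = -196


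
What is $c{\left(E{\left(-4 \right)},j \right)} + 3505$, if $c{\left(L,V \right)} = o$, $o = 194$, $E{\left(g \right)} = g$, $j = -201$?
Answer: $3699$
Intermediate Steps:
$c{\left(L,V \right)} = 194$
$c{\left(E{\left(-4 \right)},j \right)} + 3505 = 194 + 3505 = 3699$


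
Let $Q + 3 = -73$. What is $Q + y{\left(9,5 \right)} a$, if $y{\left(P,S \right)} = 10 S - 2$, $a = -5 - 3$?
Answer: $-460$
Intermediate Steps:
$Q = -76$ ($Q = -3 - 73 = -76$)
$a = -8$
$y{\left(P,S \right)} = -2 + 10 S$
$Q + y{\left(9,5 \right)} a = -76 + \left(-2 + 10 \cdot 5\right) \left(-8\right) = -76 + \left(-2 + 50\right) \left(-8\right) = -76 + 48 \left(-8\right) = -76 - 384 = -460$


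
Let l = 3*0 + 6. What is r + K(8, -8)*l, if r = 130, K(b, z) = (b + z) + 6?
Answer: 166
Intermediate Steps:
K(b, z) = 6 + b + z
l = 6 (l = 0 + 6 = 6)
r + K(8, -8)*l = 130 + (6 + 8 - 8)*6 = 130 + 6*6 = 130 + 36 = 166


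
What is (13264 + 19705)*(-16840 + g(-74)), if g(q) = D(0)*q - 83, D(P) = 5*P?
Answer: -557934387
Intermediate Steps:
g(q) = -83 (g(q) = (5*0)*q - 83 = 0*q - 83 = 0 - 83 = -83)
(13264 + 19705)*(-16840 + g(-74)) = (13264 + 19705)*(-16840 - 83) = 32969*(-16923) = -557934387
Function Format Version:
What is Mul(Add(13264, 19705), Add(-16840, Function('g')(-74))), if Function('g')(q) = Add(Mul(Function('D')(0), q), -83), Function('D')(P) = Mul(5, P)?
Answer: -557934387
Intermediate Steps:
Function('g')(q) = -83 (Function('g')(q) = Add(Mul(Mul(5, 0), q), -83) = Add(Mul(0, q), -83) = Add(0, -83) = -83)
Mul(Add(13264, 19705), Add(-16840, Function('g')(-74))) = Mul(Add(13264, 19705), Add(-16840, -83)) = Mul(32969, -16923) = -557934387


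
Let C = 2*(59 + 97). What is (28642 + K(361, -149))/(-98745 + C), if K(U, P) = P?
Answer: -28493/98433 ≈ -0.28947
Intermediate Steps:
C = 312 (C = 2*156 = 312)
(28642 + K(361, -149))/(-98745 + C) = (28642 - 149)/(-98745 + 312) = 28493/(-98433) = 28493*(-1/98433) = -28493/98433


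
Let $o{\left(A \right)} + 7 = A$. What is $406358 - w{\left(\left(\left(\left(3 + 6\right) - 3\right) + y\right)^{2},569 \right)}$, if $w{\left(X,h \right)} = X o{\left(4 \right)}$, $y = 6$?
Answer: $406790$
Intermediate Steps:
$o{\left(A \right)} = -7 + A$
$w{\left(X,h \right)} = - 3 X$ ($w{\left(X,h \right)} = X \left(-7 + 4\right) = X \left(-3\right) = - 3 X$)
$406358 - w{\left(\left(\left(\left(3 + 6\right) - 3\right) + y\right)^{2},569 \right)} = 406358 - - 3 \left(\left(\left(3 + 6\right) - 3\right) + 6\right)^{2} = 406358 - - 3 \left(\left(9 - 3\right) + 6\right)^{2} = 406358 - - 3 \left(6 + 6\right)^{2} = 406358 - - 3 \cdot 12^{2} = 406358 - \left(-3\right) 144 = 406358 - -432 = 406358 + 432 = 406790$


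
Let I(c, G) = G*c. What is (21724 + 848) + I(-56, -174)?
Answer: 32316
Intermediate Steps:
(21724 + 848) + I(-56, -174) = (21724 + 848) - 174*(-56) = 22572 + 9744 = 32316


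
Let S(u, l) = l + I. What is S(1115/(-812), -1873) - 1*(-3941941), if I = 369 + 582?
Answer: 3941019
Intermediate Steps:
I = 951
S(u, l) = 951 + l (S(u, l) = l + 951 = 951 + l)
S(1115/(-812), -1873) - 1*(-3941941) = (951 - 1873) - 1*(-3941941) = -922 + 3941941 = 3941019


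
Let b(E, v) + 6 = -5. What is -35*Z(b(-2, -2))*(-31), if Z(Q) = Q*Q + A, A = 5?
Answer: 136710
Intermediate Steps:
b(E, v) = -11 (b(E, v) = -6 - 5 = -11)
Z(Q) = 5 + Q**2 (Z(Q) = Q*Q + 5 = Q**2 + 5 = 5 + Q**2)
-35*Z(b(-2, -2))*(-31) = -35*(5 + (-11)**2)*(-31) = -35*(5 + 121)*(-31) = -35*126*(-31) = -4410*(-31) = -1*(-136710) = 136710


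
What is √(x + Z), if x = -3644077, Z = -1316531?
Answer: 4*I*√310038 ≈ 2227.2*I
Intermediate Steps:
√(x + Z) = √(-3644077 - 1316531) = √(-4960608) = 4*I*√310038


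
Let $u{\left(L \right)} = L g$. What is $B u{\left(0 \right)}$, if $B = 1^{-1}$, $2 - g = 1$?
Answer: $0$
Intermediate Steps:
$g = 1$ ($g = 2 - 1 = 1$)
$B = 1$
$u{\left(L \right)} = L$ ($u{\left(L \right)} = L 1 = L$)
$B u{\left(0 \right)} = 1 \cdot 0 = 0$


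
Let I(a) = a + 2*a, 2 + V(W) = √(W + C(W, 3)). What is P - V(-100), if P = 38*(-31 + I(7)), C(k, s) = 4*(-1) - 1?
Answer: -378 - I*√105 ≈ -378.0 - 10.247*I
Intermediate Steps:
C(k, s) = -5 (C(k, s) = -4 - 1 = -5)
V(W) = -2 + √(-5 + W) (V(W) = -2 + √(W - 5) = -2 + √(-5 + W))
I(a) = 3*a
P = -380 (P = 38*(-31 + 3*7) = 38*(-31 + 21) = 38*(-10) = -380)
P - V(-100) = -380 - (-2 + √(-5 - 100)) = -380 - (-2 + √(-105)) = -380 - (-2 + I*√105) = -380 + (2 - I*√105) = -378 - I*√105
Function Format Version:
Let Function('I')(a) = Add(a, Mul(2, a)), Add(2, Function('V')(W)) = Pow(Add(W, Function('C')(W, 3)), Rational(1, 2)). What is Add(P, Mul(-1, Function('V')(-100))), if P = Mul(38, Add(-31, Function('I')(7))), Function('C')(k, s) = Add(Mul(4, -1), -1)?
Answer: Add(-378, Mul(-1, I, Pow(105, Rational(1, 2)))) ≈ Add(-378.00, Mul(-10.247, I))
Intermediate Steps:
Function('C')(k, s) = -5 (Function('C')(k, s) = Add(-4, -1) = -5)
Function('V')(W) = Add(-2, Pow(Add(-5, W), Rational(1, 2))) (Function('V')(W) = Add(-2, Pow(Add(W, -5), Rational(1, 2))) = Add(-2, Pow(Add(-5, W), Rational(1, 2))))
Function('I')(a) = Mul(3, a)
P = -380 (P = Mul(38, Add(-31, Mul(3, 7))) = Mul(38, Add(-31, 21)) = Mul(38, -10) = -380)
Add(P, Mul(-1, Function('V')(-100))) = Add(-380, Mul(-1, Add(-2, Pow(Add(-5, -100), Rational(1, 2))))) = Add(-380, Mul(-1, Add(-2, Pow(-105, Rational(1, 2))))) = Add(-380, Mul(-1, Add(-2, Mul(I, Pow(105, Rational(1, 2)))))) = Add(-380, Add(2, Mul(-1, I, Pow(105, Rational(1, 2))))) = Add(-378, Mul(-1, I, Pow(105, Rational(1, 2))))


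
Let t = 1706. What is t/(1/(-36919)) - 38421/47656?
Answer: -3001556678405/47656 ≈ -6.2984e+7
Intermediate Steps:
t/(1/(-36919)) - 38421/47656 = 1706/(1/(-36919)) - 38421/47656 = 1706/(-1/36919) - 38421*1/47656 = 1706*(-36919) - 38421/47656 = -62983814 - 38421/47656 = -3001556678405/47656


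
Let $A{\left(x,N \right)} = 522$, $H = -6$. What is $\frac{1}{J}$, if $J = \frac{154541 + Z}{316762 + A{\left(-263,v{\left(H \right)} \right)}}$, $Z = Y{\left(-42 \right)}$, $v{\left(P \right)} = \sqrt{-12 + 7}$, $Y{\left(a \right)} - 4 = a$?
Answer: $\frac{317284}{154503} \approx 2.0536$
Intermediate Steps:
$Y{\left(a \right)} = 4 + a$
$v{\left(P \right)} = i \sqrt{5}$ ($v{\left(P \right)} = \sqrt{-5} = i \sqrt{5}$)
$Z = -38$ ($Z = 4 - 42 = -38$)
$J = \frac{154503}{317284}$ ($J = \frac{154541 - 38}{316762 + 522} = \frac{154503}{317284} \approx 0.48695$)
$\frac{1}{J} = \frac{1}{\frac{154503}{317284}} = \frac{317284}{154503}$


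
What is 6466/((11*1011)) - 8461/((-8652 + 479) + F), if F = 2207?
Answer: 132670937/66347886 ≈ 1.9996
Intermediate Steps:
6466/((11*1011)) - 8461/((-8652 + 479) + F) = 6466/((11*1011)) - 8461/((-8652 + 479) + 2207) = 6466/11121 - 8461/(-8173 + 2207) = 6466*(1/11121) - 8461/(-5966) = 6466/11121 - 8461*(-1/5966) = 6466/11121 + 8461/5966 = 132670937/66347886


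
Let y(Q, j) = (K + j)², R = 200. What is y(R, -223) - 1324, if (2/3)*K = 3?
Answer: 185673/4 ≈ 46418.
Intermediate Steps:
K = 9/2 (K = (3/2)*3 = 9/2 ≈ 4.5000)
y(Q, j) = (9/2 + j)²
y(R, -223) - 1324 = (9 + 2*(-223))²/4 - 1324 = (9 - 446)²/4 - 1324 = (¼)*(-437)² - 1324 = (¼)*190969 - 1324 = 190969/4 - 1324 = 185673/4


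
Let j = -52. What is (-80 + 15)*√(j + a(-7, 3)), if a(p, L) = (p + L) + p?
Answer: -195*I*√7 ≈ -515.92*I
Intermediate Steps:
a(p, L) = L + 2*p (a(p, L) = (L + p) + p = L + 2*p)
(-80 + 15)*√(j + a(-7, 3)) = (-80 + 15)*√(-52 + (3 + 2*(-7))) = -65*√(-52 + (3 - 14)) = -65*√(-52 - 11) = -195*I*√7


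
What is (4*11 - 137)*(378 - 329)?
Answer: -4557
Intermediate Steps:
(4*11 - 137)*(378 - 329) = (44 - 137)*49 = -93*49 = -4557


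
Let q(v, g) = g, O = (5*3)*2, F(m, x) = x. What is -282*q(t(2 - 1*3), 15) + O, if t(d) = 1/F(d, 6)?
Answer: -4200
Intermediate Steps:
O = 30 (O = 15*2 = 30)
t(d) = ⅙ (t(d) = 1/6 = ⅙)
-282*q(t(2 - 1*3), 15) + O = -282*15 + 30 = -4230 + 30 = -4200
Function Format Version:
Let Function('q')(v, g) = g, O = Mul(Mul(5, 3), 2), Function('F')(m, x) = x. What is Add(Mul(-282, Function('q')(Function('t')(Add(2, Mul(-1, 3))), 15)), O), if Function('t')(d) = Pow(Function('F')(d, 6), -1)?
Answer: -4200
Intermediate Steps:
O = 30 (O = Mul(15, 2) = 30)
Function('t')(d) = Rational(1, 6) (Function('t')(d) = Pow(6, -1) = Rational(1, 6))
Add(Mul(-282, Function('q')(Function('t')(Add(2, Mul(-1, 3))), 15)), O) = Add(Mul(-282, 15), 30) = Add(-4230, 30) = -4200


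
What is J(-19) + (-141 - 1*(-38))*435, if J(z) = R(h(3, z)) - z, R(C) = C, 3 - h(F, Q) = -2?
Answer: -44781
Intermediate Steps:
h(F, Q) = 5 (h(F, Q) = 3 - 1*(-2) = 3 + 2 = 5)
J(z) = 5 - z
J(-19) + (-141 - 1*(-38))*435 = (5 - 1*(-19)) + (-141 - 1*(-38))*435 = (5 + 19) + (-141 + 38)*435 = 24 - 103*435 = 24 - 44805 = -44781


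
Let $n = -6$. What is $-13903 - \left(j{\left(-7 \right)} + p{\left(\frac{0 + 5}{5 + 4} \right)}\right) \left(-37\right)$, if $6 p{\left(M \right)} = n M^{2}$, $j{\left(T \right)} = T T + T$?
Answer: $- \frac{1001194}{81} \approx -12360.0$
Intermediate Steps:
$j{\left(T \right)} = T + T^{2}$ ($j{\left(T \right)} = T^{2} + T = T + T^{2}$)
$p{\left(M \right)} = - M^{2}$ ($p{\left(M \right)} = \frac{\left(-6\right) M^{2}}{6} = - M^{2}$)
$-13903 - \left(j{\left(-7 \right)} + p{\left(\frac{0 + 5}{5 + 4} \right)}\right) \left(-37\right) = -13903 - \left(- 7 \left(1 - 7\right) - \left(\frac{0 + 5}{5 + 4}\right)^{2}\right) \left(-37\right) = -13903 - \left(\left(-7\right) \left(-6\right) - \left(\frac{5}{9}\right)^{2}\right) \left(-37\right) = -13903 - \left(42 - \left(5 \cdot \frac{1}{9}\right)^{2}\right) \left(-37\right) = -13903 - \left(42 - \left(\frac{5}{9}\right)^{2}\right) \left(-37\right) = -13903 - \left(42 - \frac{25}{81}\right) \left(-37\right) = -13903 - \frac{3377}{81} \left(-37\right) = -13903 - - \frac{124949}{81} = -13903 + \frac{124949}{81} = - \frac{1001194}{81}$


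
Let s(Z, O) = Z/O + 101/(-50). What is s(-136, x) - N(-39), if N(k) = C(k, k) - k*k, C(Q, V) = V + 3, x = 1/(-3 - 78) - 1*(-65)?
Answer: 12772498/8225 ≈ 1552.9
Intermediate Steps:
x = 5264/81 (x = 1/(-81) + 65 = -1/81 + 65 = 5264/81 ≈ 64.988)
C(Q, V) = 3 + V
s(Z, O) = -101/50 + Z/O (s(Z, O) = Z/O + 101*(-1/50) = Z/O - 101/50 = -101/50 + Z/O)
N(k) = 3 + k - k² (N(k) = (3 + k) - k*k = (3 + k) - k² = 3 + k - k²)
s(-136, x) - N(-39) = (-101/50 - 136/5264/81) - (3 - 39 - 1*(-39)²) = (-101/50 - 136*81/5264) - (3 - 39 - 1*1521) = (-101/50 - 1377/658) - (3 - 39 - 1521) = -33827/8225 - 1*(-1557) = -33827/8225 + 1557 = 12772498/8225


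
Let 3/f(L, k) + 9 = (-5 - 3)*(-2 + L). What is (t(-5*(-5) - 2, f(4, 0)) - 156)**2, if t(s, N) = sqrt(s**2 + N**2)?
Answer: (3900 - sqrt(330634))**2/625 ≈ 17689.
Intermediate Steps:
f(L, k) = 3/(7 - 8*L) (f(L, k) = 3/(-9 + (-5 - 3)*(-2 + L)) = 3/(-9 - 8*(-2 + L)) = 3/(-9 + (16 - 8*L)) = 3/(7 - 8*L))
t(s, N) = sqrt(N**2 + s**2)
(t(-5*(-5) - 2, f(4, 0)) - 156)**2 = (sqrt((-3/(-7 + 8*4))**2 + (-5*(-5) - 2)**2) - 156)**2 = (sqrt((-3/(-7 + 32))**2 + (25 - 2)**2) - 156)**2 = (sqrt((-3/25)**2 + 23**2) - 156)**2 = (sqrt((-3*1/25)**2 + 529) - 156)**2 = (sqrt((-3/25)**2 + 529) - 156)**2 = (sqrt(9/625 + 529) - 156)**2 = (sqrt(330634/625) - 156)**2 = (sqrt(330634)/25 - 156)**2 = (-156 + sqrt(330634)/25)**2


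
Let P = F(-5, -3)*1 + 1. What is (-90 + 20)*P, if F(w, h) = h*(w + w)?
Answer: -2170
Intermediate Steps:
F(w, h) = 2*h*w (F(w, h) = h*(2*w) = 2*h*w)
P = 31 (P = (2*(-3)*(-5))*1 + 1 = 30*1 + 1 = 30 + 1 = 31)
(-90 + 20)*P = (-90 + 20)*31 = -70*31 = -2170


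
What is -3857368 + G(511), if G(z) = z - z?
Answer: -3857368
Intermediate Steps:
G(z) = 0
-3857368 + G(511) = -3857368 + 0 = -3857368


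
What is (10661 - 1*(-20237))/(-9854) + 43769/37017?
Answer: -356225770/182382759 ≈ -1.9532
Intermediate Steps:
(10661 - 1*(-20237))/(-9854) + 43769/37017 = (10661 + 20237)*(-1/9854) + 43769*(1/37017) = 30898*(-1/9854) + 43769/37017 = -15449/4927 + 43769/37017 = -356225770/182382759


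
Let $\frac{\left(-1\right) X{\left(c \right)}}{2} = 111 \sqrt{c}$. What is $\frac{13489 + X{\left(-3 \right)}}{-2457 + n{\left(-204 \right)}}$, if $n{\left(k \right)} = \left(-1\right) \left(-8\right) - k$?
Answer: $- \frac{13489}{2245} + \frac{222 i \sqrt{3}}{2245} \approx -6.0085 + 0.17128 i$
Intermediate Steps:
$X{\left(c \right)} = - 222 \sqrt{c}$ ($X{\left(c \right)} = - 2 \cdot 111 \sqrt{c} = - 222 \sqrt{c}$)
$n{\left(k \right)} = 8 - k$
$\frac{13489 + X{\left(-3 \right)}}{-2457 + n{\left(-204 \right)}} = \frac{13489 - 222 \sqrt{-3}}{-2457 + \left(8 - -204\right)} = \frac{13489 - 222 i \sqrt{3}}{-2457 + \left(8 + 204\right)} = \frac{13489 - 222 i \sqrt{3}}{-2457 + 212} = \frac{13489 - 222 i \sqrt{3}}{-2245} = \left(13489 - 222 i \sqrt{3}\right) \left(- \frac{1}{2245}\right) = - \frac{13489}{2245} + \frac{222 i \sqrt{3}}{2245}$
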